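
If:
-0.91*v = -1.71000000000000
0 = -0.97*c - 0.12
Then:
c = -0.12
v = 1.88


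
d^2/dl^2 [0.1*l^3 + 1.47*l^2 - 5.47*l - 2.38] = 0.6*l + 2.94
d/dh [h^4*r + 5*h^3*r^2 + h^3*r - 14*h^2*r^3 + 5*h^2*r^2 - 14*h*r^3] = r*(4*h^3 + 15*h^2*r + 3*h^2 - 28*h*r^2 + 10*h*r - 14*r^2)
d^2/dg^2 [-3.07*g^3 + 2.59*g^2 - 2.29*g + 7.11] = 5.18 - 18.42*g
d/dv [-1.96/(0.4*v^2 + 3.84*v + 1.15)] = (1.568*v + 7.5264)/(0.4*v^2 + 3.84*v + 1.15)^2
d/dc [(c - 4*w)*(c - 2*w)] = 2*c - 6*w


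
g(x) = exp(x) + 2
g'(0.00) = 1.00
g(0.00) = 3.00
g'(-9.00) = 0.00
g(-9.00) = 2.00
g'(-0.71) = 0.49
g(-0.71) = 2.49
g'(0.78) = 2.18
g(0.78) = 4.18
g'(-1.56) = 0.21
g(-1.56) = 2.21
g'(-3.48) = 0.03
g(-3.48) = 2.03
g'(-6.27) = 0.00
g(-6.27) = 2.00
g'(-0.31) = 0.73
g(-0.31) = 2.73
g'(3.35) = 28.50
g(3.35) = 30.50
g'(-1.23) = 0.29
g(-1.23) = 2.29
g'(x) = exp(x)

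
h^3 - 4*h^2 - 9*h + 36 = (h - 4)*(h - 3)*(h + 3)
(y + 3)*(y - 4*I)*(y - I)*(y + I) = y^4 + 3*y^3 - 4*I*y^3 + y^2 - 12*I*y^2 + 3*y - 4*I*y - 12*I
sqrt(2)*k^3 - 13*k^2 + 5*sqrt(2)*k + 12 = (k - 6*sqrt(2))*(k - sqrt(2))*(sqrt(2)*k + 1)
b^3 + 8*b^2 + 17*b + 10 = (b + 1)*(b + 2)*(b + 5)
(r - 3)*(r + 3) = r^2 - 9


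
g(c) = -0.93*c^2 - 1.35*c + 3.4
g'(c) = -1.86*c - 1.35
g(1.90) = -2.52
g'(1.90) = -4.88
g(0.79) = 1.75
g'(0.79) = -2.82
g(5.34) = -30.33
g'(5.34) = -11.28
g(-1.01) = 3.81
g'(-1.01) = 0.53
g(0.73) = 1.92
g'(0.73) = -2.71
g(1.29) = 0.11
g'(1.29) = -3.75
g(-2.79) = -0.07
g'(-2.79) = 3.84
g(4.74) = -23.89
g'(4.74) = -10.17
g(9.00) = -84.08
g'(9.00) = -18.09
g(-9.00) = -59.78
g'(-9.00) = 15.39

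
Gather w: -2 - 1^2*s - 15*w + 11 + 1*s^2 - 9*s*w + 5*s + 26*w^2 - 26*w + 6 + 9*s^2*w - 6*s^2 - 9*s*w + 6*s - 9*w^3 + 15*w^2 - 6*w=-5*s^2 + 10*s - 9*w^3 + 41*w^2 + w*(9*s^2 - 18*s - 47) + 15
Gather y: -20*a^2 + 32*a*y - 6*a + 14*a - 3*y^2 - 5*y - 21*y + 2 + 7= -20*a^2 + 8*a - 3*y^2 + y*(32*a - 26) + 9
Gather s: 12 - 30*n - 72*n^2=-72*n^2 - 30*n + 12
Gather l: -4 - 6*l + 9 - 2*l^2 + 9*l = -2*l^2 + 3*l + 5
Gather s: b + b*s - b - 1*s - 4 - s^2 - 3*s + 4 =-s^2 + s*(b - 4)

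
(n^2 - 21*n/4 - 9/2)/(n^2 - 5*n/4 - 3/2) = (n - 6)/(n - 2)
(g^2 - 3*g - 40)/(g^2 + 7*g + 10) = (g - 8)/(g + 2)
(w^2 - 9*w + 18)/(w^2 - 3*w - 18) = (w - 3)/(w + 3)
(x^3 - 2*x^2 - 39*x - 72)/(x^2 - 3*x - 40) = (x^2 + 6*x + 9)/(x + 5)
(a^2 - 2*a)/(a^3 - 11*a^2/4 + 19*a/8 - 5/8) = 8*a*(a - 2)/(8*a^3 - 22*a^2 + 19*a - 5)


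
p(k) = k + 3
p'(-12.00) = 1.00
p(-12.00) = -9.00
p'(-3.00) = 1.00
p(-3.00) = 0.00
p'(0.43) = 1.00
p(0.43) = 3.43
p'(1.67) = 1.00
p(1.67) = 4.67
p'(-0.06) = 1.00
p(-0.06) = 2.94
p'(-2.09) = 1.00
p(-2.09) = 0.91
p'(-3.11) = 1.00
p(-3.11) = -0.11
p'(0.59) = 1.00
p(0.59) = 3.59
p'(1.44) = 1.00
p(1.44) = 4.44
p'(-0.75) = 1.00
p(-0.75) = 2.25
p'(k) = 1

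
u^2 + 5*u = u*(u + 5)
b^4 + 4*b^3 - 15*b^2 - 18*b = b*(b - 3)*(b + 1)*(b + 6)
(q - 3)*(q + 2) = q^2 - q - 6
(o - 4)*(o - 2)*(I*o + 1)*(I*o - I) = -o^4 + 7*o^3 + I*o^3 - 14*o^2 - 7*I*o^2 + 8*o + 14*I*o - 8*I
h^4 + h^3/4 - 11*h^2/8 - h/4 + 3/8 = (h - 1)*(h - 1/2)*(h + 3/4)*(h + 1)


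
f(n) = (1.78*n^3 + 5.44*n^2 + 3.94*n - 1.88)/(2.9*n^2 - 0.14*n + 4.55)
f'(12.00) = 0.61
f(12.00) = 9.29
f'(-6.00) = 0.57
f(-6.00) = -1.95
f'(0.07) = 1.06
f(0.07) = -0.35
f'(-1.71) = -0.02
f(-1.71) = -0.12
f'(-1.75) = 0.00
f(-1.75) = -0.12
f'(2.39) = 0.91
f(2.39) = 3.03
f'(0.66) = 1.94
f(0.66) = 0.63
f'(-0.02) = 0.79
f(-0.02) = -0.43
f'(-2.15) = 0.18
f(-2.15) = -0.16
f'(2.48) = 0.88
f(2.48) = 3.11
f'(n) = (0.14 - 5.8*n)*(1.78*n^3 + 5.44*n^2 + 3.94*n - 1.88)/(2.9*n^2 - 0.14*n + 4.55)^2 + (5.34*n^2 + 10.88*n + 3.94)/(2.9*n^2 - 0.14*n + 4.55) = (5.162*n^4 - 0.4984*n^3 + 12.1094*n^2 + 60.408*n + 17.6638)/(8.41*n^4 - 0.812*n^3 + 26.4096*n^2 - 1.274*n + 20.7025)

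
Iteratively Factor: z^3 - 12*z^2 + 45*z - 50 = (z - 5)*(z^2 - 7*z + 10) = (z - 5)*(z - 2)*(z - 5)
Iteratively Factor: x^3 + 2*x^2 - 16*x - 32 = (x + 4)*(x^2 - 2*x - 8) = (x - 4)*(x + 4)*(x + 2)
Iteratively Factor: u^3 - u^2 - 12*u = (u + 3)*(u^2 - 4*u) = (u - 4)*(u + 3)*(u)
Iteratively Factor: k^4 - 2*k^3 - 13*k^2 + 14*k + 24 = (k - 4)*(k^3 + 2*k^2 - 5*k - 6) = (k - 4)*(k + 3)*(k^2 - k - 2) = (k - 4)*(k - 2)*(k + 3)*(k + 1)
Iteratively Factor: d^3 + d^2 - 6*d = (d - 2)*(d^2 + 3*d) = d*(d - 2)*(d + 3)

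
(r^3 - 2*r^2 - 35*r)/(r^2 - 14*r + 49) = r*(r + 5)/(r - 7)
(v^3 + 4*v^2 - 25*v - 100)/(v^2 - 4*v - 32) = (v^2 - 25)/(v - 8)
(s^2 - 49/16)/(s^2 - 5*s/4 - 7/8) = (4*s + 7)/(2*(2*s + 1))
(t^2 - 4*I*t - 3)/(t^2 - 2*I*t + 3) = (t - I)/(t + I)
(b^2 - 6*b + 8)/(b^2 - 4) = (b - 4)/(b + 2)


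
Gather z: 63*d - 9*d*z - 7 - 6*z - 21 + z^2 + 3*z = 63*d + z^2 + z*(-9*d - 3) - 28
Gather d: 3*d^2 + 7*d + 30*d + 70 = 3*d^2 + 37*d + 70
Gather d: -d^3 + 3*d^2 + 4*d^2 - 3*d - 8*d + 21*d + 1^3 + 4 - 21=-d^3 + 7*d^2 + 10*d - 16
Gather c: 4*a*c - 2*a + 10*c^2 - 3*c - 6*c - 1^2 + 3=-2*a + 10*c^2 + c*(4*a - 9) + 2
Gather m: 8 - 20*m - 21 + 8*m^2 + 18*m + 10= 8*m^2 - 2*m - 3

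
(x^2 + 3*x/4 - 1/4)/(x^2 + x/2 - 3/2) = (4*x^2 + 3*x - 1)/(2*(2*x^2 + x - 3))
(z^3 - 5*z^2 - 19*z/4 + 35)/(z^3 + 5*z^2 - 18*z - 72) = (z^2 - z - 35/4)/(z^2 + 9*z + 18)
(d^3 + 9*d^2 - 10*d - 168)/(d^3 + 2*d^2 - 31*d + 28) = (d + 6)/(d - 1)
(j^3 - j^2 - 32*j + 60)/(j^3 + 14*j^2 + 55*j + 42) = (j^2 - 7*j + 10)/(j^2 + 8*j + 7)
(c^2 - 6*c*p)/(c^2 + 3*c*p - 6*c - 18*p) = c*(c - 6*p)/(c^2 + 3*c*p - 6*c - 18*p)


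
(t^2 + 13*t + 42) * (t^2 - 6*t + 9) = t^4 + 7*t^3 - 27*t^2 - 135*t + 378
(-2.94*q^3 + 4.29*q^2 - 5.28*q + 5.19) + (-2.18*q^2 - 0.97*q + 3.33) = -2.94*q^3 + 2.11*q^2 - 6.25*q + 8.52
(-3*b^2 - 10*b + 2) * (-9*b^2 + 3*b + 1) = 27*b^4 + 81*b^3 - 51*b^2 - 4*b + 2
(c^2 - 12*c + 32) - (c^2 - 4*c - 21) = 53 - 8*c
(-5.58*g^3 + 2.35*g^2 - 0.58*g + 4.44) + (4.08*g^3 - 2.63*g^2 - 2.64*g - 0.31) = -1.5*g^3 - 0.28*g^2 - 3.22*g + 4.13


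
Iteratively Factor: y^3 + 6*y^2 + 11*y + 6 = (y + 3)*(y^2 + 3*y + 2) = (y + 1)*(y + 3)*(y + 2)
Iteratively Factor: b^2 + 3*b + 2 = (b + 1)*(b + 2)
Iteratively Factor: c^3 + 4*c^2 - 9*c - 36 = (c - 3)*(c^2 + 7*c + 12) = (c - 3)*(c + 3)*(c + 4)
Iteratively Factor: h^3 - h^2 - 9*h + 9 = (h - 1)*(h^2 - 9) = (h - 1)*(h + 3)*(h - 3)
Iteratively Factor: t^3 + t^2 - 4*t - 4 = (t + 1)*(t^2 - 4) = (t + 1)*(t + 2)*(t - 2)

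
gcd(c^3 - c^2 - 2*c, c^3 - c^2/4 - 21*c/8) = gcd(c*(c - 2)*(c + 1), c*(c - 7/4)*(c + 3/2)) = c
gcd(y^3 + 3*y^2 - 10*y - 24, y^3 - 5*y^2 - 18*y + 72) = y^2 + y - 12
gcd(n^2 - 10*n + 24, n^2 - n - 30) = n - 6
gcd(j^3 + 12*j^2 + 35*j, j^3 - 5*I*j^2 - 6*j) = j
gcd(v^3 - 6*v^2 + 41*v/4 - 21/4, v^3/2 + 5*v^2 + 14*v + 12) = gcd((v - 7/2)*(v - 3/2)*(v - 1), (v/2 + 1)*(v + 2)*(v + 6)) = 1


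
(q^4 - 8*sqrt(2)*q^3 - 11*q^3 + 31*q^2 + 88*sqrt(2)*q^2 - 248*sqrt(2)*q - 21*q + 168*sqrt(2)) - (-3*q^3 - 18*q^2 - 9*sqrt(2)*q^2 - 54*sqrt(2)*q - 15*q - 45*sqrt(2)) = q^4 - 8*sqrt(2)*q^3 - 8*q^3 + 49*q^2 + 97*sqrt(2)*q^2 - 194*sqrt(2)*q - 6*q + 213*sqrt(2)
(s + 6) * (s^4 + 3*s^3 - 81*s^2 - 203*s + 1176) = s^5 + 9*s^4 - 63*s^3 - 689*s^2 - 42*s + 7056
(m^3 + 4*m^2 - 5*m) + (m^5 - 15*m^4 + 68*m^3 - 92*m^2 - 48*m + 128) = m^5 - 15*m^4 + 69*m^3 - 88*m^2 - 53*m + 128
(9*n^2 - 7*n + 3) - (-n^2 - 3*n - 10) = 10*n^2 - 4*n + 13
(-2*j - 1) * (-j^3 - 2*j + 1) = 2*j^4 + j^3 + 4*j^2 - 1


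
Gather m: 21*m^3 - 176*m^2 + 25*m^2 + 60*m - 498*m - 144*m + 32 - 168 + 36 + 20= 21*m^3 - 151*m^2 - 582*m - 80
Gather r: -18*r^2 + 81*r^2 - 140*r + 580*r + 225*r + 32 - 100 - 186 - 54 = 63*r^2 + 665*r - 308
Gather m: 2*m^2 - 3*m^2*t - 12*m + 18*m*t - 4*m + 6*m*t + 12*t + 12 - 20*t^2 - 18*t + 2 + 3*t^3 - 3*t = m^2*(2 - 3*t) + m*(24*t - 16) + 3*t^3 - 20*t^2 - 9*t + 14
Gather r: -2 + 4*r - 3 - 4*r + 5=0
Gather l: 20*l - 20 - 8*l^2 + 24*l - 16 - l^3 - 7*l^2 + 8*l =-l^3 - 15*l^2 + 52*l - 36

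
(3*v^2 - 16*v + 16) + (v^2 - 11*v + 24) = 4*v^2 - 27*v + 40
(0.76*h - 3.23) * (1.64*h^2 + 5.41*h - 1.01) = 1.2464*h^3 - 1.1856*h^2 - 18.2419*h + 3.2623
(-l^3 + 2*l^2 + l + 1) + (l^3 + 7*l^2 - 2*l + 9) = 9*l^2 - l + 10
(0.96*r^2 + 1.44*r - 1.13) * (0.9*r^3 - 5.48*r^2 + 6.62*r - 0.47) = 0.864*r^5 - 3.9648*r^4 - 2.553*r^3 + 15.274*r^2 - 8.1574*r + 0.5311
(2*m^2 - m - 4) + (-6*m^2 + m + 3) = -4*m^2 - 1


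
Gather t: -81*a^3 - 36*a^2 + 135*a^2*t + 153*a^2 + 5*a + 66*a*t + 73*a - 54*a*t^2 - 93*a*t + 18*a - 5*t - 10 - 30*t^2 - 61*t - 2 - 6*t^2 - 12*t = -81*a^3 + 117*a^2 + 96*a + t^2*(-54*a - 36) + t*(135*a^2 - 27*a - 78) - 12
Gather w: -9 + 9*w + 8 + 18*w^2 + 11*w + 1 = 18*w^2 + 20*w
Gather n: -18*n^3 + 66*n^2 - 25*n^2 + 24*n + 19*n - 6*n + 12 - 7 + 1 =-18*n^3 + 41*n^2 + 37*n + 6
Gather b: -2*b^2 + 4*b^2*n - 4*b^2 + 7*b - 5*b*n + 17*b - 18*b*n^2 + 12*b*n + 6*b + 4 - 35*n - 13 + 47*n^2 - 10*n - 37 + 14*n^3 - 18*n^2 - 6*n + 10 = b^2*(4*n - 6) + b*(-18*n^2 + 7*n + 30) + 14*n^3 + 29*n^2 - 51*n - 36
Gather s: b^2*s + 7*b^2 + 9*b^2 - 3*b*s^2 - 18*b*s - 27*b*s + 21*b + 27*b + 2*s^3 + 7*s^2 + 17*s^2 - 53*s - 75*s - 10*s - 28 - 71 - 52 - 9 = 16*b^2 + 48*b + 2*s^3 + s^2*(24 - 3*b) + s*(b^2 - 45*b - 138) - 160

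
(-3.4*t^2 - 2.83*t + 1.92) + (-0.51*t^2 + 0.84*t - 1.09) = -3.91*t^2 - 1.99*t + 0.83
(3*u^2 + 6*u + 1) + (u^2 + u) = 4*u^2 + 7*u + 1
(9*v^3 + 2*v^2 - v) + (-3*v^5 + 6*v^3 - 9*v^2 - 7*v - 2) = -3*v^5 + 15*v^3 - 7*v^2 - 8*v - 2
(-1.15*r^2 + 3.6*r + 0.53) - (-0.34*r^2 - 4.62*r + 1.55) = -0.81*r^2 + 8.22*r - 1.02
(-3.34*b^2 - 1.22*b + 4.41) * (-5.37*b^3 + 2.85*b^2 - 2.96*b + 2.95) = 17.9358*b^5 - 2.9676*b^4 - 17.2723*b^3 + 6.3267*b^2 - 16.6526*b + 13.0095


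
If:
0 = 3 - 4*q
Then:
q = 3/4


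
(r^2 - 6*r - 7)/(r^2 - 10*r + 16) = (r^2 - 6*r - 7)/(r^2 - 10*r + 16)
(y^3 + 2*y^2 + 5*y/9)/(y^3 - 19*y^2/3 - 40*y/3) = (y + 1/3)/(y - 8)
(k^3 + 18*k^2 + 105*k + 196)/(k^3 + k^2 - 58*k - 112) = (k^2 + 11*k + 28)/(k^2 - 6*k - 16)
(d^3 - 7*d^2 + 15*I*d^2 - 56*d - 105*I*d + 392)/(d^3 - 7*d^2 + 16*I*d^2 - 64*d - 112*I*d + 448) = (d + 7*I)/(d + 8*I)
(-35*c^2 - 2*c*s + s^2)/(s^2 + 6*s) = (-35*c^2 - 2*c*s + s^2)/(s*(s + 6))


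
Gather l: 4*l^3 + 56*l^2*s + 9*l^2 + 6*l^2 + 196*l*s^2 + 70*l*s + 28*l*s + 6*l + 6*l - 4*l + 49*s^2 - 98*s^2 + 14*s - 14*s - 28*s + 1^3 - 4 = 4*l^3 + l^2*(56*s + 15) + l*(196*s^2 + 98*s + 8) - 49*s^2 - 28*s - 3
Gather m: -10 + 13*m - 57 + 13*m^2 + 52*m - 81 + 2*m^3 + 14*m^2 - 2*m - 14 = 2*m^3 + 27*m^2 + 63*m - 162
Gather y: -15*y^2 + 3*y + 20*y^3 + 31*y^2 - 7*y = 20*y^3 + 16*y^2 - 4*y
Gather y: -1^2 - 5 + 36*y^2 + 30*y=36*y^2 + 30*y - 6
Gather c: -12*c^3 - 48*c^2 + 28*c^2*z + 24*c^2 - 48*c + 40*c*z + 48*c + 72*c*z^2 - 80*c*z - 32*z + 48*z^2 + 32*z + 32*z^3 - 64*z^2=-12*c^3 + c^2*(28*z - 24) + c*(72*z^2 - 40*z) + 32*z^3 - 16*z^2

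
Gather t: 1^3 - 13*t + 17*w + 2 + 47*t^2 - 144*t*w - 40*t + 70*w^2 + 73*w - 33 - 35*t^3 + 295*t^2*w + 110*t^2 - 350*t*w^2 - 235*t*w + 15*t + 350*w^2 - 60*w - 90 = -35*t^3 + t^2*(295*w + 157) + t*(-350*w^2 - 379*w - 38) + 420*w^2 + 30*w - 120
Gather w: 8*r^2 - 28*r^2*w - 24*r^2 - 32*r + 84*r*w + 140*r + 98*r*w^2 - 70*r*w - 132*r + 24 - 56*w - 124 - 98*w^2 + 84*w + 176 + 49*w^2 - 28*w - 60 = -16*r^2 - 24*r + w^2*(98*r - 49) + w*(-28*r^2 + 14*r) + 16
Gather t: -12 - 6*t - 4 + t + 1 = -5*t - 15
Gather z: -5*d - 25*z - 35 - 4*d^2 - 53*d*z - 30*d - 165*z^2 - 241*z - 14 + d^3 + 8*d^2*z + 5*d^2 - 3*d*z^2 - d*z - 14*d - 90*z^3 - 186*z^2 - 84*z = d^3 + d^2 - 49*d - 90*z^3 + z^2*(-3*d - 351) + z*(8*d^2 - 54*d - 350) - 49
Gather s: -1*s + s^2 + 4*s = s^2 + 3*s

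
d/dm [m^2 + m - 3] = 2*m + 1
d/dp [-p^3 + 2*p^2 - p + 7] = -3*p^2 + 4*p - 1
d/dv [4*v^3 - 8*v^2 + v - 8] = 12*v^2 - 16*v + 1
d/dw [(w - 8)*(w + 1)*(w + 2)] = 3*w^2 - 10*w - 22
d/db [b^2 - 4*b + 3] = 2*b - 4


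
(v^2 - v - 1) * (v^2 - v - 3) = v^4 - 2*v^3 - 3*v^2 + 4*v + 3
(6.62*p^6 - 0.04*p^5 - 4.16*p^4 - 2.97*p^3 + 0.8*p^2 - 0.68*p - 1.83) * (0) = 0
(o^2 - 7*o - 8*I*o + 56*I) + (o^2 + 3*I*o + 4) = 2*o^2 - 7*o - 5*I*o + 4 + 56*I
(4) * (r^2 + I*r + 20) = 4*r^2 + 4*I*r + 80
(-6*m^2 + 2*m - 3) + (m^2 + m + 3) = -5*m^2 + 3*m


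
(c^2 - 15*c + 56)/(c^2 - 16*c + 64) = (c - 7)/(c - 8)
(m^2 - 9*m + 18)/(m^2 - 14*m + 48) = (m - 3)/(m - 8)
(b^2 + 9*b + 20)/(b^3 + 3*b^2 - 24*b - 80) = (b + 5)/(b^2 - b - 20)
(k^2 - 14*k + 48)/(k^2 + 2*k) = (k^2 - 14*k + 48)/(k*(k + 2))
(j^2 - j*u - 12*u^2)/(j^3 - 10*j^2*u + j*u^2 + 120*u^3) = (j - 4*u)/(j^2 - 13*j*u + 40*u^2)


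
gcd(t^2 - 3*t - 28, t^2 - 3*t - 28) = t^2 - 3*t - 28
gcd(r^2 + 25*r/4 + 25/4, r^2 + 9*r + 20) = r + 5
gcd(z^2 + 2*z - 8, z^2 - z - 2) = z - 2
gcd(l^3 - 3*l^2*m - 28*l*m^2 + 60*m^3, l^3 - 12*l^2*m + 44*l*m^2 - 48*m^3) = l^2 - 8*l*m + 12*m^2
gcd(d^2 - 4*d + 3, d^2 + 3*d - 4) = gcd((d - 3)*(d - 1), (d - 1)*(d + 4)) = d - 1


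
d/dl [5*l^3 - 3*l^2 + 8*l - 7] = 15*l^2 - 6*l + 8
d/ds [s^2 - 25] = 2*s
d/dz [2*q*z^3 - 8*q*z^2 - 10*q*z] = 2*q*(3*z^2 - 8*z - 5)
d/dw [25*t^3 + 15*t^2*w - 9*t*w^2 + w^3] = 15*t^2 - 18*t*w + 3*w^2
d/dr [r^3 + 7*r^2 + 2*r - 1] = 3*r^2 + 14*r + 2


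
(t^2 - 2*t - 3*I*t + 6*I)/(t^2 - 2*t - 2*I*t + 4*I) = (t - 3*I)/(t - 2*I)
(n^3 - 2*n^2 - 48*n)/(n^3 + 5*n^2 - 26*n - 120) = n*(n - 8)/(n^2 - n - 20)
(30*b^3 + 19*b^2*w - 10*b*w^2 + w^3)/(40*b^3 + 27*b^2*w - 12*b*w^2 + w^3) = (-6*b + w)/(-8*b + w)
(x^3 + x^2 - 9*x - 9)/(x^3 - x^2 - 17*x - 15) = (x - 3)/(x - 5)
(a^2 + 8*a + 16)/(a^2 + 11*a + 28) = (a + 4)/(a + 7)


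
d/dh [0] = 0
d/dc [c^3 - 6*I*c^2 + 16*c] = 3*c^2 - 12*I*c + 16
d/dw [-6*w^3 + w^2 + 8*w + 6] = -18*w^2 + 2*w + 8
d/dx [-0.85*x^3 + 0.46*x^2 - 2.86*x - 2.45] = -2.55*x^2 + 0.92*x - 2.86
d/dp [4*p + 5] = 4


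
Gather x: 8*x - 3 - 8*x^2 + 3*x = -8*x^2 + 11*x - 3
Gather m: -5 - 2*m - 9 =-2*m - 14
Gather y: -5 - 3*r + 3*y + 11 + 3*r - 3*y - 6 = 0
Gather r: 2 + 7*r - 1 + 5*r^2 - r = 5*r^2 + 6*r + 1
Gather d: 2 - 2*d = 2 - 2*d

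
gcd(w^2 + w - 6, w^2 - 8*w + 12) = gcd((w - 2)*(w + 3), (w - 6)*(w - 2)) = w - 2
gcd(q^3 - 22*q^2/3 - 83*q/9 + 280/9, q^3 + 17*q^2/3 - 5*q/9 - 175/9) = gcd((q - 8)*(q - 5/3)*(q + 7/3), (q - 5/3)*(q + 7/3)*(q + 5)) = q^2 + 2*q/3 - 35/9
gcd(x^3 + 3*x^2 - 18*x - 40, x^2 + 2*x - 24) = x - 4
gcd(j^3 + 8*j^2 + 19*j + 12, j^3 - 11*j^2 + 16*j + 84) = 1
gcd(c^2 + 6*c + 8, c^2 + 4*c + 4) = c + 2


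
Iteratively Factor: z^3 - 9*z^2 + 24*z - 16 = (z - 4)*(z^2 - 5*z + 4) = (z - 4)^2*(z - 1)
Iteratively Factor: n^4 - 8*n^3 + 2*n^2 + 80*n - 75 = (n + 3)*(n^3 - 11*n^2 + 35*n - 25) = (n - 1)*(n + 3)*(n^2 - 10*n + 25) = (n - 5)*(n - 1)*(n + 3)*(n - 5)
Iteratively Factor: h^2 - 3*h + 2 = (h - 1)*(h - 2)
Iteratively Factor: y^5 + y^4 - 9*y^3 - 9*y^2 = (y + 3)*(y^4 - 2*y^3 - 3*y^2) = (y - 3)*(y + 3)*(y^3 + y^2) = (y - 3)*(y + 1)*(y + 3)*(y^2) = y*(y - 3)*(y + 1)*(y + 3)*(y)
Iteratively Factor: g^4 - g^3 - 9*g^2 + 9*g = (g + 3)*(g^3 - 4*g^2 + 3*g) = (g - 1)*(g + 3)*(g^2 - 3*g) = (g - 3)*(g - 1)*(g + 3)*(g)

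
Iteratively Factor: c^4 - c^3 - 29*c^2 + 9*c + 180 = (c + 4)*(c^3 - 5*c^2 - 9*c + 45) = (c + 3)*(c + 4)*(c^2 - 8*c + 15) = (c - 5)*(c + 3)*(c + 4)*(c - 3)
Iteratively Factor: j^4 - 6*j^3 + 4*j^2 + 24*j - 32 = (j + 2)*(j^3 - 8*j^2 + 20*j - 16) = (j - 2)*(j + 2)*(j^2 - 6*j + 8) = (j - 4)*(j - 2)*(j + 2)*(j - 2)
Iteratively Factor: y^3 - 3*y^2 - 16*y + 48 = (y - 4)*(y^2 + y - 12) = (y - 4)*(y - 3)*(y + 4)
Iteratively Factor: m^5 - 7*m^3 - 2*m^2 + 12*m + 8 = (m + 1)*(m^4 - m^3 - 6*m^2 + 4*m + 8) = (m + 1)*(m + 2)*(m^3 - 3*m^2 + 4) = (m - 2)*(m + 1)*(m + 2)*(m^2 - m - 2) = (m - 2)^2*(m + 1)*(m + 2)*(m + 1)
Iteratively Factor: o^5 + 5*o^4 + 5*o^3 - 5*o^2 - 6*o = (o + 2)*(o^4 + 3*o^3 - o^2 - 3*o) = (o - 1)*(o + 2)*(o^3 + 4*o^2 + 3*o) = o*(o - 1)*(o + 2)*(o^2 + 4*o + 3) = o*(o - 1)*(o + 2)*(o + 3)*(o + 1)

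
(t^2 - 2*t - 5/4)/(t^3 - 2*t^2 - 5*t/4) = 1/t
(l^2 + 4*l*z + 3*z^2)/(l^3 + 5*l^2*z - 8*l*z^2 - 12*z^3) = (-l - 3*z)/(-l^2 - 4*l*z + 12*z^2)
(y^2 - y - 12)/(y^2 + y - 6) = (y - 4)/(y - 2)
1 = 1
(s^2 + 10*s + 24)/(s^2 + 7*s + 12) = (s + 6)/(s + 3)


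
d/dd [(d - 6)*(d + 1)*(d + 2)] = 3*d^2 - 6*d - 16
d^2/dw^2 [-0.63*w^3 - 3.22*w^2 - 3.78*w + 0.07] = -3.78*w - 6.44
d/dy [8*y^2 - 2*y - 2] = 16*y - 2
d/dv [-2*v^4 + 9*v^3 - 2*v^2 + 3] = v*(-8*v^2 + 27*v - 4)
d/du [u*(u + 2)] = 2*u + 2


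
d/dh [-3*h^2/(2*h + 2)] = 3*h*(-h - 2)/(2*(h + 1)^2)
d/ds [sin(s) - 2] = cos(s)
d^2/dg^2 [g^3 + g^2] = 6*g + 2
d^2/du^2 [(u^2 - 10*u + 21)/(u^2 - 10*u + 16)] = 30*(u^2 - 10*u + 28)/(u^6 - 30*u^5 + 348*u^4 - 1960*u^3 + 5568*u^2 - 7680*u + 4096)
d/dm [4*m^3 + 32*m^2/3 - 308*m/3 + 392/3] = 12*m^2 + 64*m/3 - 308/3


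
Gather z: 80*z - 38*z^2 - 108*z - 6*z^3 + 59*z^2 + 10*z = -6*z^3 + 21*z^2 - 18*z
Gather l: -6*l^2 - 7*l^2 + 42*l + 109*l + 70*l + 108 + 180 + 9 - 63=-13*l^2 + 221*l + 234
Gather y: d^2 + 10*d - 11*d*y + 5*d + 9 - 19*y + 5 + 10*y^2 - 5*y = d^2 + 15*d + 10*y^2 + y*(-11*d - 24) + 14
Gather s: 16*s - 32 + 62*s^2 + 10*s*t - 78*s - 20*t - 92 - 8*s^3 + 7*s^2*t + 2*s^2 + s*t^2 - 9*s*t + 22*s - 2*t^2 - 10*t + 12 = -8*s^3 + s^2*(7*t + 64) + s*(t^2 + t - 40) - 2*t^2 - 30*t - 112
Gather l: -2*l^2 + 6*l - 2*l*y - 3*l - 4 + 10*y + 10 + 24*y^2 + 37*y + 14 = -2*l^2 + l*(3 - 2*y) + 24*y^2 + 47*y + 20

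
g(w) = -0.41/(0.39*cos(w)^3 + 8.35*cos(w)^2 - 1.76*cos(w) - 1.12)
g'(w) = -0.41*(1.17*sin(w)*cos(w)^2 + 16.7*sin(w)*cos(w) - 1.76*sin(w))/(0.39*cos(w)^3 + 8.35*cos(w)^2 - 1.76*cos(w) - 1.12)^2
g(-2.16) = -0.17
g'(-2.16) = -0.65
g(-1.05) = -3.43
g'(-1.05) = 170.08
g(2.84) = -0.05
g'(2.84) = 0.03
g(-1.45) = 0.34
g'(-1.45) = 0.07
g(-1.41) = 0.35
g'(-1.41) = 0.27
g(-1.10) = 2.50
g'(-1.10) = 82.35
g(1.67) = 0.47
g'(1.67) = 1.86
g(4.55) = 0.66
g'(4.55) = -4.68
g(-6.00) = -0.08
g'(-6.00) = -0.06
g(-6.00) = -0.08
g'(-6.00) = -0.06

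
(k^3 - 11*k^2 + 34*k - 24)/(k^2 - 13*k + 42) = (k^2 - 5*k + 4)/(k - 7)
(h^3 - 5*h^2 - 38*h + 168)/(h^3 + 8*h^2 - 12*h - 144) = (h - 7)/(h + 6)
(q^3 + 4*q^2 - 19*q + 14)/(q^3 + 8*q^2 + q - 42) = (q - 1)/(q + 3)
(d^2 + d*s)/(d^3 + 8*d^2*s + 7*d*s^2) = 1/(d + 7*s)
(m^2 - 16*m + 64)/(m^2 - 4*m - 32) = (m - 8)/(m + 4)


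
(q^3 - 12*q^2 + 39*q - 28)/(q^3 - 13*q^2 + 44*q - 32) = (q - 7)/(q - 8)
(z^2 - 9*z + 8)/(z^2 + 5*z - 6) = (z - 8)/(z + 6)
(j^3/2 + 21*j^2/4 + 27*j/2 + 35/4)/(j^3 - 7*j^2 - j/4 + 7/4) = (2*j^3 + 21*j^2 + 54*j + 35)/(4*j^3 - 28*j^2 - j + 7)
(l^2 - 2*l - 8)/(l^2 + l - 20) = (l + 2)/(l + 5)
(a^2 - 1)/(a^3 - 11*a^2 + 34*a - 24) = (a + 1)/(a^2 - 10*a + 24)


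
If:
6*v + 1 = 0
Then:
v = -1/6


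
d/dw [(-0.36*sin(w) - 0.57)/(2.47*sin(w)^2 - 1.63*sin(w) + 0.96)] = (0.8892*sin(w)^2 + 2.8158*sin(w) - 1.2747)*cos(w)/(6.1009*sin(w)^4 - 8.0522*sin(w)^3 + 7.3993*sin(w)^2 - 3.1296*sin(w) + 0.9216)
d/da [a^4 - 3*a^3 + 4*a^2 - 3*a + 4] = 4*a^3 - 9*a^2 + 8*a - 3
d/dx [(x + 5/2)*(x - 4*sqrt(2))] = 2*x - 4*sqrt(2) + 5/2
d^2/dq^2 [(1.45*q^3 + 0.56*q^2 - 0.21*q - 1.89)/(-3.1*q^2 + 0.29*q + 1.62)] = (-11.77837*q^3 + 88.01622*q^2 - 26.69922*q + 16.164414)/(29.791*q^6 - 8.3607*q^5 - 45.92247*q^4 + 8.713891*q^3 + 23.998194*q^2 - 2.283228*q - 4.251528)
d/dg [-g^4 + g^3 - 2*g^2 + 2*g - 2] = -4*g^3 + 3*g^2 - 4*g + 2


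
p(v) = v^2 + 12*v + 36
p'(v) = 2*v + 12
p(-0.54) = 29.81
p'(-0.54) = 10.92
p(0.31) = 39.82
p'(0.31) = 12.62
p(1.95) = 63.20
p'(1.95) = 15.90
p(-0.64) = 28.73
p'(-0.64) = 10.72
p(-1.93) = 16.56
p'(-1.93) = 8.14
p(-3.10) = 8.41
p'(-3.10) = 5.80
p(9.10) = 228.01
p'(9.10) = 30.20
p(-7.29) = 1.66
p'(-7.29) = -2.58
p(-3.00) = 9.00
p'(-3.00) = 6.00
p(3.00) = 81.00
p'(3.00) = 18.00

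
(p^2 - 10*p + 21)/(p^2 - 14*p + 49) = (p - 3)/(p - 7)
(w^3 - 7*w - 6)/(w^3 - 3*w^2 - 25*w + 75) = (w^2 + 3*w + 2)/(w^2 - 25)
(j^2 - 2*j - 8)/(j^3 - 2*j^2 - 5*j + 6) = (j - 4)/(j^2 - 4*j + 3)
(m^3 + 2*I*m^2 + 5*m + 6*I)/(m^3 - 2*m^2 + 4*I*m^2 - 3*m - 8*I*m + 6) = (m - 2*I)/(m - 2)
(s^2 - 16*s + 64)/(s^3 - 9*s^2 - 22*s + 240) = (s - 8)/(s^2 - s - 30)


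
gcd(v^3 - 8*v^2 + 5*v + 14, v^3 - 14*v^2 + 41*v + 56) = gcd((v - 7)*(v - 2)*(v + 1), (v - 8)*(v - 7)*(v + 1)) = v^2 - 6*v - 7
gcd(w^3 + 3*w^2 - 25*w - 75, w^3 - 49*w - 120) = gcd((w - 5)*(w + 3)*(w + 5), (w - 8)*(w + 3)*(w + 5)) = w^2 + 8*w + 15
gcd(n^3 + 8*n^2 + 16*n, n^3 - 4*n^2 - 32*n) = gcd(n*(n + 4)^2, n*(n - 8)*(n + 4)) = n^2 + 4*n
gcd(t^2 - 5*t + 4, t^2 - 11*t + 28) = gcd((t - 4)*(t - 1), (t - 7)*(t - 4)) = t - 4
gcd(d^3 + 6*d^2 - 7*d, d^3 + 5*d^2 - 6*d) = d^2 - d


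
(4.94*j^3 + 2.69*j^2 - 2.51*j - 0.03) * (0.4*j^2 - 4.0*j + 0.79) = 1.976*j^5 - 18.684*j^4 - 7.8614*j^3 + 12.1531*j^2 - 1.8629*j - 0.0237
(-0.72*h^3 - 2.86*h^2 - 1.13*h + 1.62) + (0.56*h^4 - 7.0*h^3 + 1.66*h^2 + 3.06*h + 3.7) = 0.56*h^4 - 7.72*h^3 - 1.2*h^2 + 1.93*h + 5.32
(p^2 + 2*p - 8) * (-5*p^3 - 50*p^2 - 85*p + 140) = -5*p^5 - 60*p^4 - 145*p^3 + 370*p^2 + 960*p - 1120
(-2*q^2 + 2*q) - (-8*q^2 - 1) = 6*q^2 + 2*q + 1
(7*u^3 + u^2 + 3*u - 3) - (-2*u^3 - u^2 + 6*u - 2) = 9*u^3 + 2*u^2 - 3*u - 1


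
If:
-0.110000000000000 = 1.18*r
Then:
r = -0.09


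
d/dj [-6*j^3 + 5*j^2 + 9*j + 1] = -18*j^2 + 10*j + 9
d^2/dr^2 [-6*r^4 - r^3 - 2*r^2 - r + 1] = -72*r^2 - 6*r - 4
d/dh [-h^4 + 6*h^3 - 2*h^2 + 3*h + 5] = -4*h^3 + 18*h^2 - 4*h + 3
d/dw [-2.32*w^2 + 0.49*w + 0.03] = 0.49 - 4.64*w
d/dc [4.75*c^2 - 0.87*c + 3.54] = 9.5*c - 0.87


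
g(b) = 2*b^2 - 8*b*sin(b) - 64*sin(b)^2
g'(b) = -8*b*cos(b) + 4*b - 128*sin(b)*cos(b) - 8*sin(b)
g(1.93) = -63.10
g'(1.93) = 47.78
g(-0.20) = -2.76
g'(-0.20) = 27.28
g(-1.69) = -70.81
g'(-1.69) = -15.54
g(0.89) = -42.59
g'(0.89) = -69.74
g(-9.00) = 121.46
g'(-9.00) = -146.37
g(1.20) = -61.66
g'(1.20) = -49.36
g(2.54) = -19.10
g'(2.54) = 82.11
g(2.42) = -29.00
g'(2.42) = 82.41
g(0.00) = 0.00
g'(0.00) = 0.00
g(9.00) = 121.46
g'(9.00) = 146.37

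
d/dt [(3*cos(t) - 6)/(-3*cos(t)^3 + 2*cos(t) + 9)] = 12*(-34*sin(t) - 6*sin(2*t) + 18*sin(3*t) - 3*sin(4*t))/(-cos(t) - 3*cos(3*t) + 36)^2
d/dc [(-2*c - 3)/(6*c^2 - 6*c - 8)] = (6*c^2 + 18*c - 1)/(2*(9*c^4 - 18*c^3 - 15*c^2 + 24*c + 16))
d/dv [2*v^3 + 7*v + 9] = 6*v^2 + 7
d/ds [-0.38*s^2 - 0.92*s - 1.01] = -0.76*s - 0.92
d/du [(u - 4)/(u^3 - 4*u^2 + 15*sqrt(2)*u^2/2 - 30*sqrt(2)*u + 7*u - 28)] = (-4*u - 15*sqrt(2))/(2*u^4 + 30*sqrt(2)*u^3 + 253*u^2 + 210*sqrt(2)*u + 98)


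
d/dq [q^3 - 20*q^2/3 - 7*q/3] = 3*q^2 - 40*q/3 - 7/3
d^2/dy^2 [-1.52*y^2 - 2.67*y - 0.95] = -3.04000000000000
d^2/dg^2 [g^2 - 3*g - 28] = 2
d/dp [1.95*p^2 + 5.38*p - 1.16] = 3.9*p + 5.38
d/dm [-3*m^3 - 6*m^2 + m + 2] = -9*m^2 - 12*m + 1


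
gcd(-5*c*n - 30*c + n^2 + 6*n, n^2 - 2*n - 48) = n + 6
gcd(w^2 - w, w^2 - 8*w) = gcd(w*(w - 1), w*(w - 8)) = w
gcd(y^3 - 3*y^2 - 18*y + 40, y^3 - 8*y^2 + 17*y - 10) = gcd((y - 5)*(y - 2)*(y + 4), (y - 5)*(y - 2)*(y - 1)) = y^2 - 7*y + 10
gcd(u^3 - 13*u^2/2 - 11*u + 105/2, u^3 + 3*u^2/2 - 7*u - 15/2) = u^2 + u/2 - 15/2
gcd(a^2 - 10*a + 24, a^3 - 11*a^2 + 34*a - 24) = a^2 - 10*a + 24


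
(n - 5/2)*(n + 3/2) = n^2 - n - 15/4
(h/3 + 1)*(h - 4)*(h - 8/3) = h^3/3 - 11*h^2/9 - 28*h/9 + 32/3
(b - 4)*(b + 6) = b^2 + 2*b - 24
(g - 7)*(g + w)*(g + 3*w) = g^3 + 4*g^2*w - 7*g^2 + 3*g*w^2 - 28*g*w - 21*w^2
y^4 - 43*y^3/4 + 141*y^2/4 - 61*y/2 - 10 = (y - 5)*(y - 4)*(y - 2)*(y + 1/4)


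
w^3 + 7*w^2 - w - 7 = (w - 1)*(w + 1)*(w + 7)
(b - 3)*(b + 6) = b^2 + 3*b - 18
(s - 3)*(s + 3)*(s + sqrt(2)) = s^3 + sqrt(2)*s^2 - 9*s - 9*sqrt(2)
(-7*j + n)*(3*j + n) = -21*j^2 - 4*j*n + n^2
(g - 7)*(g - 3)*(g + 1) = g^3 - 9*g^2 + 11*g + 21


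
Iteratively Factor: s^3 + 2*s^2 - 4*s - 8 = (s - 2)*(s^2 + 4*s + 4) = (s - 2)*(s + 2)*(s + 2)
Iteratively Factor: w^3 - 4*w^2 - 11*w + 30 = (w - 5)*(w^2 + w - 6) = (w - 5)*(w - 2)*(w + 3)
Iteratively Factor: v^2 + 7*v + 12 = (v + 4)*(v + 3)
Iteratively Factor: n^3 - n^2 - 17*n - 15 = (n - 5)*(n^2 + 4*n + 3) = (n - 5)*(n + 3)*(n + 1)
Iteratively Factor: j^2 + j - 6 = (j + 3)*(j - 2)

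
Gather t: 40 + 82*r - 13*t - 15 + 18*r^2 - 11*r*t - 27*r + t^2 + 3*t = 18*r^2 + 55*r + t^2 + t*(-11*r - 10) + 25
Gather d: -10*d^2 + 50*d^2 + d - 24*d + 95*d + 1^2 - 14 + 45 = 40*d^2 + 72*d + 32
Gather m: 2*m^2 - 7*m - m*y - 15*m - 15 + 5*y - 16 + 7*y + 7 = 2*m^2 + m*(-y - 22) + 12*y - 24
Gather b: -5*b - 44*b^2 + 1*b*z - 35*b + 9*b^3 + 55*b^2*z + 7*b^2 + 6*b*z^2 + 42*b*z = 9*b^3 + b^2*(55*z - 37) + b*(6*z^2 + 43*z - 40)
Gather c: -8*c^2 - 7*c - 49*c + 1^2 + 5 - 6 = -8*c^2 - 56*c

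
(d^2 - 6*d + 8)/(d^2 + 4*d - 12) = (d - 4)/(d + 6)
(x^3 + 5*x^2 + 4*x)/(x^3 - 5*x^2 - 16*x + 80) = x*(x + 1)/(x^2 - 9*x + 20)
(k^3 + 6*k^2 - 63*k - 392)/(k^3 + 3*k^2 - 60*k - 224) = (k + 7)/(k + 4)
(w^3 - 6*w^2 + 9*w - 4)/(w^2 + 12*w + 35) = (w^3 - 6*w^2 + 9*w - 4)/(w^2 + 12*w + 35)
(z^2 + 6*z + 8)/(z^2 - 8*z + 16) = (z^2 + 6*z + 8)/(z^2 - 8*z + 16)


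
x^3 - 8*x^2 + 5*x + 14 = (x - 7)*(x - 2)*(x + 1)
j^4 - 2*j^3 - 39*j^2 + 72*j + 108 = (j - 6)*(j - 3)*(j + 1)*(j + 6)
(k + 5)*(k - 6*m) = k^2 - 6*k*m + 5*k - 30*m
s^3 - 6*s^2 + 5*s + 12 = (s - 4)*(s - 3)*(s + 1)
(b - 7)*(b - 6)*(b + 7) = b^3 - 6*b^2 - 49*b + 294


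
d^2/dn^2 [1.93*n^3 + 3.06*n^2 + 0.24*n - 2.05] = 11.58*n + 6.12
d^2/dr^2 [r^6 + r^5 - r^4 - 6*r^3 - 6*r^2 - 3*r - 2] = 30*r^4 + 20*r^3 - 12*r^2 - 36*r - 12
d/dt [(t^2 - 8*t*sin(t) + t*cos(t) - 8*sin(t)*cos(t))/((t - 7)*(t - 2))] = ((t - 7)*(t - 2)*(-t*sin(t) - 8*t*cos(t) + 2*t - 8*sin(t) + cos(t) - 8*cos(2*t)) + (t - 7)*(-t^2 + 8*t*sin(t) - t*cos(t) + 4*sin(2*t)) + (t - 2)*(-t^2 + 8*t*sin(t) - t*cos(t) + 4*sin(2*t)))/((t - 7)^2*(t - 2)^2)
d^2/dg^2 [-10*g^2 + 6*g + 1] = -20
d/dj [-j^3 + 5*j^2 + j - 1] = -3*j^2 + 10*j + 1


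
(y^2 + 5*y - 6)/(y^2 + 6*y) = (y - 1)/y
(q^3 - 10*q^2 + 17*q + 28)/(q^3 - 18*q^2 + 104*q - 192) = (q^2 - 6*q - 7)/(q^2 - 14*q + 48)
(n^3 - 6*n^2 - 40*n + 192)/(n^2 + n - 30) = (n^2 - 12*n + 32)/(n - 5)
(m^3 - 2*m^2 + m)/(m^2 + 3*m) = (m^2 - 2*m + 1)/(m + 3)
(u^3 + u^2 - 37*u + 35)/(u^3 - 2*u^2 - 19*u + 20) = (u + 7)/(u + 4)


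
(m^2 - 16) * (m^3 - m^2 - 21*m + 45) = m^5 - m^4 - 37*m^3 + 61*m^2 + 336*m - 720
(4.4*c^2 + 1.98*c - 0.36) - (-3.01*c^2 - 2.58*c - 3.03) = 7.41*c^2 + 4.56*c + 2.67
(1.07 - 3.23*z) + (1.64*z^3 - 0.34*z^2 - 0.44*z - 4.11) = 1.64*z^3 - 0.34*z^2 - 3.67*z - 3.04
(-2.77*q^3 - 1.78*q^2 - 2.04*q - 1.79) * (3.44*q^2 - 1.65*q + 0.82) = -9.5288*q^5 - 1.5527*q^4 - 6.352*q^3 - 4.2512*q^2 + 1.2807*q - 1.4678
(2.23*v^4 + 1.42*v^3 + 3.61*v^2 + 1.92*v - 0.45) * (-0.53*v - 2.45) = -1.1819*v^5 - 6.2161*v^4 - 5.3923*v^3 - 9.8621*v^2 - 4.4655*v + 1.1025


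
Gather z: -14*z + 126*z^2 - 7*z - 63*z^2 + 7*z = 63*z^2 - 14*z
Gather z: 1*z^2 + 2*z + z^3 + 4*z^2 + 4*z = z^3 + 5*z^2 + 6*z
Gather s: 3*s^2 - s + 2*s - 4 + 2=3*s^2 + s - 2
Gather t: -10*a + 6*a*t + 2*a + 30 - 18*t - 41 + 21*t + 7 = -8*a + t*(6*a + 3) - 4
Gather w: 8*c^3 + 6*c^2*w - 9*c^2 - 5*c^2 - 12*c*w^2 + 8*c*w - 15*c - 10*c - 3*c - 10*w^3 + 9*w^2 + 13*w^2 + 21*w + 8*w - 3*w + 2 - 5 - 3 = 8*c^3 - 14*c^2 - 28*c - 10*w^3 + w^2*(22 - 12*c) + w*(6*c^2 + 8*c + 26) - 6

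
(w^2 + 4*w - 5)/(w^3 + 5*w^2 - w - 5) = 1/(w + 1)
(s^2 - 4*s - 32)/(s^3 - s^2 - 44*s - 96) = 1/(s + 3)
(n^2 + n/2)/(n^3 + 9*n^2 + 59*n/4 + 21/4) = 2*n/(2*n^2 + 17*n + 21)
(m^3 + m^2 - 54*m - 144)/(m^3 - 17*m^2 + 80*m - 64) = (m^2 + 9*m + 18)/(m^2 - 9*m + 8)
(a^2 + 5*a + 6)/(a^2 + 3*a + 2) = (a + 3)/(a + 1)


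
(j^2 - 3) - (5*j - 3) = j^2 - 5*j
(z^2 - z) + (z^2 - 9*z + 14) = 2*z^2 - 10*z + 14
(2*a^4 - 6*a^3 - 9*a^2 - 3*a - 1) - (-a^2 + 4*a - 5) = 2*a^4 - 6*a^3 - 8*a^2 - 7*a + 4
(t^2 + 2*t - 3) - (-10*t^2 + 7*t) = 11*t^2 - 5*t - 3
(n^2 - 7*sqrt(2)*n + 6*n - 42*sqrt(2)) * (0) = 0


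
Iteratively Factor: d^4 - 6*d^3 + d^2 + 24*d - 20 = (d + 2)*(d^3 - 8*d^2 + 17*d - 10) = (d - 1)*(d + 2)*(d^2 - 7*d + 10) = (d - 2)*(d - 1)*(d + 2)*(d - 5)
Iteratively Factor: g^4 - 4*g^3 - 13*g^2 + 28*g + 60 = (g + 2)*(g^3 - 6*g^2 - g + 30) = (g - 5)*(g + 2)*(g^2 - g - 6) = (g - 5)*(g + 2)^2*(g - 3)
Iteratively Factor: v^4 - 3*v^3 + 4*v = (v - 2)*(v^3 - v^2 - 2*v) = (v - 2)*(v + 1)*(v^2 - 2*v) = (v - 2)^2*(v + 1)*(v)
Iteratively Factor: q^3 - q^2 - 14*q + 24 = (q - 2)*(q^2 + q - 12) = (q - 3)*(q - 2)*(q + 4)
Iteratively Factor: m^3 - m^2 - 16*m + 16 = (m + 4)*(m^2 - 5*m + 4) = (m - 4)*(m + 4)*(m - 1)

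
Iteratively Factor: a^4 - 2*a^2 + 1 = (a - 1)*(a^3 + a^2 - a - 1) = (a - 1)*(a + 1)*(a^2 - 1) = (a - 1)^2*(a + 1)*(a + 1)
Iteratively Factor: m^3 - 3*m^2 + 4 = (m + 1)*(m^2 - 4*m + 4) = (m - 2)*(m + 1)*(m - 2)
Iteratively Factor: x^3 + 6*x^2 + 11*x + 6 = (x + 3)*(x^2 + 3*x + 2) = (x + 1)*(x + 3)*(x + 2)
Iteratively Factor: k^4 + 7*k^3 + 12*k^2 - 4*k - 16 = (k + 2)*(k^3 + 5*k^2 + 2*k - 8) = (k + 2)*(k + 4)*(k^2 + k - 2) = (k - 1)*(k + 2)*(k + 4)*(k + 2)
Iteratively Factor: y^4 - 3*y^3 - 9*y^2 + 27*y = (y - 3)*(y^3 - 9*y) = y*(y - 3)*(y^2 - 9) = y*(y - 3)*(y + 3)*(y - 3)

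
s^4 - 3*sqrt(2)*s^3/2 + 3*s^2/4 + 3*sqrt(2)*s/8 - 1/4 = (s - 1/2)*(s + 1/2)*(s - sqrt(2))*(s - sqrt(2)/2)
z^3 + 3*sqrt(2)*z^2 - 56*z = z*(z - 4*sqrt(2))*(z + 7*sqrt(2))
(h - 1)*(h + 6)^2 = h^3 + 11*h^2 + 24*h - 36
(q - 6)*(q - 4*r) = q^2 - 4*q*r - 6*q + 24*r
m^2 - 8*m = m*(m - 8)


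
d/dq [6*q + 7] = 6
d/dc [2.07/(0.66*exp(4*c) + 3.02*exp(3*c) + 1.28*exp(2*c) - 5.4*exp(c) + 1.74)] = (-5.4648*exp(3*c) - 18.7542*exp(2*c) - 5.2992*exp(c) + 11.178)*exp(c)/(0.66*exp(4*c) + 3.02*exp(3*c) + 1.28*exp(2*c) - 5.4*exp(c) + 1.74)^2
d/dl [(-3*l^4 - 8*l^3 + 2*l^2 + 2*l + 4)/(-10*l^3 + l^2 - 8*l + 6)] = 2*(15*l^6 - 3*l^5 + 42*l^4 + 48*l^3 - 21*l^2 + 8*l + 22)/(100*l^6 - 20*l^5 + 161*l^4 - 136*l^3 + 76*l^2 - 96*l + 36)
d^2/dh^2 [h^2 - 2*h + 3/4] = 2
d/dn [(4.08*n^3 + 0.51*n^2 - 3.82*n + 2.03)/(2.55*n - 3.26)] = (20.808*n^3 - 38.6019*n^2 - 3.3252*n + 7.2767)/(6.5025*n^2 - 16.626*n + 10.6276)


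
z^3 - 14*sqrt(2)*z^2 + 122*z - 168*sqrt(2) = (z - 7*sqrt(2))*(z - 4*sqrt(2))*(z - 3*sqrt(2))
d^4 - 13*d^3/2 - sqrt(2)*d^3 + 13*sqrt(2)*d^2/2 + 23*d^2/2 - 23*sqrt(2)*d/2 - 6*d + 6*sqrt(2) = (d - 4)*(d - 3/2)*(d - 1)*(d - sqrt(2))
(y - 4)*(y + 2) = y^2 - 2*y - 8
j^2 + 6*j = j*(j + 6)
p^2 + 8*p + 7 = (p + 1)*(p + 7)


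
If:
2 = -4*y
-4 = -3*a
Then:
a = 4/3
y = -1/2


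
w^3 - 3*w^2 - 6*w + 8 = (w - 4)*(w - 1)*(w + 2)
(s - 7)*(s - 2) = s^2 - 9*s + 14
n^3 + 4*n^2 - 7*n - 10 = (n - 2)*(n + 1)*(n + 5)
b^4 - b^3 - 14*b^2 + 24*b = b*(b - 3)*(b - 2)*(b + 4)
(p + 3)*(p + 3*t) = p^2 + 3*p*t + 3*p + 9*t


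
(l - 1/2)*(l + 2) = l^2 + 3*l/2 - 1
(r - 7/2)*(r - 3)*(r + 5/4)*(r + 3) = r^4 - 9*r^3/4 - 107*r^2/8 + 81*r/4 + 315/8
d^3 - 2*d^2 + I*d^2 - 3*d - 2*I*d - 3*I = (d - 3)*(d + 1)*(d + I)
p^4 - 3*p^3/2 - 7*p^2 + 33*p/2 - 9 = (p - 2)*(p - 3/2)*(p - 1)*(p + 3)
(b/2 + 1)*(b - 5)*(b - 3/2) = b^3/2 - 9*b^2/4 - 11*b/4 + 15/2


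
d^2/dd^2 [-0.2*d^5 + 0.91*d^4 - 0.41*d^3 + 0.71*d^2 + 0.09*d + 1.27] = -4.0*d^3 + 10.92*d^2 - 2.46*d + 1.42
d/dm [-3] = 0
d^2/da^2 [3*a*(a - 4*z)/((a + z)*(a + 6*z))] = 6*z*(-11*a^3 - 18*a^2*z + 72*a*z^2 + 204*z^3)/(a^6 + 21*a^5*z + 165*a^4*z^2 + 595*a^3*z^3 + 990*a^2*z^4 + 756*a*z^5 + 216*z^6)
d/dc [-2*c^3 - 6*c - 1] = -6*c^2 - 6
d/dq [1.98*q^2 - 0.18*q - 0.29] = 3.96*q - 0.18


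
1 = 1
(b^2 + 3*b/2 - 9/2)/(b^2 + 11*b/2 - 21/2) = (b + 3)/(b + 7)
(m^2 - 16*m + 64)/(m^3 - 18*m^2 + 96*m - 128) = 1/(m - 2)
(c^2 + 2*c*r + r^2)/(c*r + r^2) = (c + r)/r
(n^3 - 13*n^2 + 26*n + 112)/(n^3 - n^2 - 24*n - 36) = (n^2 - 15*n + 56)/(n^2 - 3*n - 18)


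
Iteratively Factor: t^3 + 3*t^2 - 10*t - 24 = (t + 2)*(t^2 + t - 12) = (t - 3)*(t + 2)*(t + 4)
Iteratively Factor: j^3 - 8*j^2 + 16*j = (j - 4)*(j^2 - 4*j) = (j - 4)^2*(j)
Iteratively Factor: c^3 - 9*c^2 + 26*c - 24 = (c - 2)*(c^2 - 7*c + 12) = (c - 4)*(c - 2)*(c - 3)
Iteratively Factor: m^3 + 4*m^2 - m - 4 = (m + 4)*(m^2 - 1) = (m + 1)*(m + 4)*(m - 1)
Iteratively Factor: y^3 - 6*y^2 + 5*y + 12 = (y - 4)*(y^2 - 2*y - 3) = (y - 4)*(y + 1)*(y - 3)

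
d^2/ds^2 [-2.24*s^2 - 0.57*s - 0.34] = -4.48000000000000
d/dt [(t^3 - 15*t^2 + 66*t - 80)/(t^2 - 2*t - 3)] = (t^4 - 4*t^3 - 45*t^2 + 250*t - 358)/(t^4 - 4*t^3 - 2*t^2 + 12*t + 9)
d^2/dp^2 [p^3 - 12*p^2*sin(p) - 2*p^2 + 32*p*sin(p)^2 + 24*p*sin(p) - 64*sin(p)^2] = 12*p^2*sin(p) - 24*p*sin(p) - 48*p*cos(p) + 64*p*cos(2*p) + 6*p - 24*sin(p) + 64*sin(2*p) + 48*cos(p) - 128*cos(2*p) - 4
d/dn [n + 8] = 1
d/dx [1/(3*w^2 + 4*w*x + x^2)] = 2*(-2*w - x)/(3*w^2 + 4*w*x + x^2)^2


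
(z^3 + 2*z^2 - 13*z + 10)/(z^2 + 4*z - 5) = z - 2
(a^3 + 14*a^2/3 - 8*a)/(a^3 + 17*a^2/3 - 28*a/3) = (a + 6)/(a + 7)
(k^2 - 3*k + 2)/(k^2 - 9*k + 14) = (k - 1)/(k - 7)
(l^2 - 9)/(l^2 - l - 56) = (9 - l^2)/(-l^2 + l + 56)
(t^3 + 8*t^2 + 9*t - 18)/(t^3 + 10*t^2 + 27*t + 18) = (t - 1)/(t + 1)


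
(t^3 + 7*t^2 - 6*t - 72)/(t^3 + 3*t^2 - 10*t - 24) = (t + 6)/(t + 2)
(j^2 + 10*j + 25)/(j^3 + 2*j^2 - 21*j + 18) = (j^2 + 10*j + 25)/(j^3 + 2*j^2 - 21*j + 18)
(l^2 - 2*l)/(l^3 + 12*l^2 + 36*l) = (l - 2)/(l^2 + 12*l + 36)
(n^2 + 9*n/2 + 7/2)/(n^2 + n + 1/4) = 2*(2*n^2 + 9*n + 7)/(4*n^2 + 4*n + 1)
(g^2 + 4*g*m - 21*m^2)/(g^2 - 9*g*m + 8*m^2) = (g^2 + 4*g*m - 21*m^2)/(g^2 - 9*g*m + 8*m^2)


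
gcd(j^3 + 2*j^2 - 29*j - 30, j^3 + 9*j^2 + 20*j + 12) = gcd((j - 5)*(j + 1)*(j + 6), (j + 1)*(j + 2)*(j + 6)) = j^2 + 7*j + 6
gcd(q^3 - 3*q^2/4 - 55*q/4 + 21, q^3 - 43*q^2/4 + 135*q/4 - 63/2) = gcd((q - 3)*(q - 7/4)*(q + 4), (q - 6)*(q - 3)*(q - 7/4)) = q^2 - 19*q/4 + 21/4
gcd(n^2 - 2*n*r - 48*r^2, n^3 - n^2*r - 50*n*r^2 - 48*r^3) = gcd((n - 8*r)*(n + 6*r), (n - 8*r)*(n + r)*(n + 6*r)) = -n^2 + 2*n*r + 48*r^2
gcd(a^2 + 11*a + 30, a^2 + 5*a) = a + 5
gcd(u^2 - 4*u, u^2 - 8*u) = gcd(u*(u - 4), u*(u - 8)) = u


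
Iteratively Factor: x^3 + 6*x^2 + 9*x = (x + 3)*(x^2 + 3*x) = x*(x + 3)*(x + 3)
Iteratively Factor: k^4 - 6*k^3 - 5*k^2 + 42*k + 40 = (k + 1)*(k^3 - 7*k^2 + 2*k + 40) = (k - 4)*(k + 1)*(k^2 - 3*k - 10) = (k - 5)*(k - 4)*(k + 1)*(k + 2)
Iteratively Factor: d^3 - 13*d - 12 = (d - 4)*(d^2 + 4*d + 3) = (d - 4)*(d + 3)*(d + 1)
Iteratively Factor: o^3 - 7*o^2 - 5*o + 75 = (o - 5)*(o^2 - 2*o - 15) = (o - 5)^2*(o + 3)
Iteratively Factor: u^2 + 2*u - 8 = (u - 2)*(u + 4)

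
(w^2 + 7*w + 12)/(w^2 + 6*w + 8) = (w + 3)/(w + 2)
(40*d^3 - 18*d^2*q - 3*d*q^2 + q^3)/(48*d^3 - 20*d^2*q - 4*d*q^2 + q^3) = (-5*d + q)/(-6*d + q)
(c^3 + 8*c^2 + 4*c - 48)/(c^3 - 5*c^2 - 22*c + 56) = (c + 6)/(c - 7)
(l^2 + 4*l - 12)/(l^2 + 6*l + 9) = (l^2 + 4*l - 12)/(l^2 + 6*l + 9)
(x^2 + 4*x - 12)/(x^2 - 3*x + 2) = (x + 6)/(x - 1)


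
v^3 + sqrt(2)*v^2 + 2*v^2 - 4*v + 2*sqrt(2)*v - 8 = (v + 2)*(v - sqrt(2))*(v + 2*sqrt(2))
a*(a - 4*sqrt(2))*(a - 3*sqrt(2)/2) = a^3 - 11*sqrt(2)*a^2/2 + 12*a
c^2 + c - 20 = (c - 4)*(c + 5)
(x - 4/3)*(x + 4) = x^2 + 8*x/3 - 16/3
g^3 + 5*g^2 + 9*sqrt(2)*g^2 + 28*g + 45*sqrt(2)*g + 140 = (g + 5)*(g + 2*sqrt(2))*(g + 7*sqrt(2))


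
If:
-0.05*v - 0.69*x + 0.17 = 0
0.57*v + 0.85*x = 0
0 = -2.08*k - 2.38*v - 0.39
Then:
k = 0.28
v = -0.41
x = 0.28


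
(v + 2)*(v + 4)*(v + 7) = v^3 + 13*v^2 + 50*v + 56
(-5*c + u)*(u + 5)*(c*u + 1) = -5*c^2*u^2 - 25*c^2*u + c*u^3 + 5*c*u^2 - 5*c*u - 25*c + u^2 + 5*u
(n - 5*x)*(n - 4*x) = n^2 - 9*n*x + 20*x^2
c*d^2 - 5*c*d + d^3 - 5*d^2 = d*(c + d)*(d - 5)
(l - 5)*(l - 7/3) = l^2 - 22*l/3 + 35/3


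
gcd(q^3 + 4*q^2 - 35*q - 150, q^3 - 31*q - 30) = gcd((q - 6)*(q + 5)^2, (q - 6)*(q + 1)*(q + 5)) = q^2 - q - 30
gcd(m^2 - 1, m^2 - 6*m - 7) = m + 1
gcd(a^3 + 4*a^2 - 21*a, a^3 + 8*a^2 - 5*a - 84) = a^2 + 4*a - 21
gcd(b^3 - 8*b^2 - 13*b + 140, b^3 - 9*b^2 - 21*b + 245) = b - 7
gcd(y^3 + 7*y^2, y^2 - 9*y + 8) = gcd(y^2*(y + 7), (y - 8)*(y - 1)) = 1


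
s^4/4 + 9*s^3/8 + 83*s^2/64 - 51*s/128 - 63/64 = (s/4 + 1/2)*(s - 3/4)*(s + 3/2)*(s + 7/4)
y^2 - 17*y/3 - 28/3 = (y - 7)*(y + 4/3)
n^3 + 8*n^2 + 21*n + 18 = (n + 2)*(n + 3)^2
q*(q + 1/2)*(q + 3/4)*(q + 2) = q^4 + 13*q^3/4 + 23*q^2/8 + 3*q/4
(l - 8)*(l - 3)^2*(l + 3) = l^4 - 11*l^3 + 15*l^2 + 99*l - 216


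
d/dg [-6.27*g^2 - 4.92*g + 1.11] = -12.54*g - 4.92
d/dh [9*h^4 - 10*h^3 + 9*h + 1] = 36*h^3 - 30*h^2 + 9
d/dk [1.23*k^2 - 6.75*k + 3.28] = 2.46*k - 6.75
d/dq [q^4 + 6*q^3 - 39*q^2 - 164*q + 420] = 4*q^3 + 18*q^2 - 78*q - 164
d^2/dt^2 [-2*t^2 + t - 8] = -4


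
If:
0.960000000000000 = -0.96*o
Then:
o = -1.00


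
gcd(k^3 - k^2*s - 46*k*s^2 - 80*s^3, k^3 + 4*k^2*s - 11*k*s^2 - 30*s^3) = k^2 + 7*k*s + 10*s^2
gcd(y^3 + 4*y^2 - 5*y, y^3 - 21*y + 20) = y^2 + 4*y - 5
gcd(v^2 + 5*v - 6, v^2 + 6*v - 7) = v - 1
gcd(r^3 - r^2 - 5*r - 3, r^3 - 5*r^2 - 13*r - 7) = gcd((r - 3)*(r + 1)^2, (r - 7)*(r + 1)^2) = r^2 + 2*r + 1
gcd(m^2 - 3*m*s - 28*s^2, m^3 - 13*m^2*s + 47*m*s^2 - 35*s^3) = -m + 7*s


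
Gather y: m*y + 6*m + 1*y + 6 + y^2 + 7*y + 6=6*m + y^2 + y*(m + 8) + 12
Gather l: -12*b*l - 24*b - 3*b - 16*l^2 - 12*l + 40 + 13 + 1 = -27*b - 16*l^2 + l*(-12*b - 12) + 54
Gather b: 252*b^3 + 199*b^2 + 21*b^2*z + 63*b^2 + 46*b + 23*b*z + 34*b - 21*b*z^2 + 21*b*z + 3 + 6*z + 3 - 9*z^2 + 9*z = 252*b^3 + b^2*(21*z + 262) + b*(-21*z^2 + 44*z + 80) - 9*z^2 + 15*z + 6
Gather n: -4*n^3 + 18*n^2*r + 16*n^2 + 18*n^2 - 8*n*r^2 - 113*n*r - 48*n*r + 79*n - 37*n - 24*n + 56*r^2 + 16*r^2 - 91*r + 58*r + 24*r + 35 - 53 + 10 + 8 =-4*n^3 + n^2*(18*r + 34) + n*(-8*r^2 - 161*r + 18) + 72*r^2 - 9*r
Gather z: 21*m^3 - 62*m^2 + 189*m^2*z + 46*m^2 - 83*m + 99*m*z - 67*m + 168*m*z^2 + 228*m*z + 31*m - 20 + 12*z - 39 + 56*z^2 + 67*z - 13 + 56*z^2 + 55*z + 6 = 21*m^3 - 16*m^2 - 119*m + z^2*(168*m + 112) + z*(189*m^2 + 327*m + 134) - 66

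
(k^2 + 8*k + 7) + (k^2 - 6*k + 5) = 2*k^2 + 2*k + 12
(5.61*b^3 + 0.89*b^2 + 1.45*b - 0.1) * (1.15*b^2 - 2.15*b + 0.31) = 6.4515*b^5 - 11.038*b^4 + 1.4931*b^3 - 2.9566*b^2 + 0.6645*b - 0.031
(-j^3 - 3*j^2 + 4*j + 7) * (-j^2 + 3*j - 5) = j^5 - 8*j^3 + 20*j^2 + j - 35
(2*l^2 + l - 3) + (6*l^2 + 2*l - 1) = 8*l^2 + 3*l - 4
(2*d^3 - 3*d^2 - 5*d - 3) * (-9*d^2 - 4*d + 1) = -18*d^5 + 19*d^4 + 59*d^3 + 44*d^2 + 7*d - 3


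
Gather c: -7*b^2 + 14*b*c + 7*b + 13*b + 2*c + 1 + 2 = -7*b^2 + 20*b + c*(14*b + 2) + 3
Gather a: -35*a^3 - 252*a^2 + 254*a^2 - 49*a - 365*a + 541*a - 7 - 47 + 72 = -35*a^3 + 2*a^2 + 127*a + 18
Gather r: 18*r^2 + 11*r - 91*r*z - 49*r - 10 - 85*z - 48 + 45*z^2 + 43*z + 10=18*r^2 + r*(-91*z - 38) + 45*z^2 - 42*z - 48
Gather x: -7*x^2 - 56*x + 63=-7*x^2 - 56*x + 63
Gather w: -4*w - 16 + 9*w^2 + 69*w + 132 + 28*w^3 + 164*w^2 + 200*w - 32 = 28*w^3 + 173*w^2 + 265*w + 84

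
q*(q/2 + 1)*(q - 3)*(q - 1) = q^4/2 - q^3 - 5*q^2/2 + 3*q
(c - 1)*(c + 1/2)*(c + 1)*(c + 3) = c^4 + 7*c^3/2 + c^2/2 - 7*c/2 - 3/2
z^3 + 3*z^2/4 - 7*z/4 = z*(z - 1)*(z + 7/4)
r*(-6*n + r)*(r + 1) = -6*n*r^2 - 6*n*r + r^3 + r^2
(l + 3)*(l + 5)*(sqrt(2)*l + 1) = sqrt(2)*l^3 + l^2 + 8*sqrt(2)*l^2 + 8*l + 15*sqrt(2)*l + 15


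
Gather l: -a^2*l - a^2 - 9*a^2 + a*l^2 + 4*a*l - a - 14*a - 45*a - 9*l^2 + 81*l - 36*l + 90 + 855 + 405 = -10*a^2 - 60*a + l^2*(a - 9) + l*(-a^2 + 4*a + 45) + 1350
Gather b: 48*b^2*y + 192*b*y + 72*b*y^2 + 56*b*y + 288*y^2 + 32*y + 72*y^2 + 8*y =48*b^2*y + b*(72*y^2 + 248*y) + 360*y^2 + 40*y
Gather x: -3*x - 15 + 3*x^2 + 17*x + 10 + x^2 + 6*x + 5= 4*x^2 + 20*x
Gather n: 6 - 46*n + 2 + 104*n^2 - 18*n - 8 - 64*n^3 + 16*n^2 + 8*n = -64*n^3 + 120*n^2 - 56*n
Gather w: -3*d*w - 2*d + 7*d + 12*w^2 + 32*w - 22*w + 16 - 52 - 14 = 5*d + 12*w^2 + w*(10 - 3*d) - 50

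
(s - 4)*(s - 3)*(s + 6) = s^3 - s^2 - 30*s + 72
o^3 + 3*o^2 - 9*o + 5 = (o - 1)^2*(o + 5)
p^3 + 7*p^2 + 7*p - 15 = (p - 1)*(p + 3)*(p + 5)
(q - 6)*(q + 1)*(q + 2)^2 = q^4 - q^3 - 22*q^2 - 44*q - 24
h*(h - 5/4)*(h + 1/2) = h^3 - 3*h^2/4 - 5*h/8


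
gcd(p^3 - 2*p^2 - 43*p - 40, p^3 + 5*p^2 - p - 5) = p^2 + 6*p + 5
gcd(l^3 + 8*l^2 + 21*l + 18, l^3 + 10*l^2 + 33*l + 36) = l^2 + 6*l + 9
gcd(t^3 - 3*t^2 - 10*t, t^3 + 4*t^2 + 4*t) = t^2 + 2*t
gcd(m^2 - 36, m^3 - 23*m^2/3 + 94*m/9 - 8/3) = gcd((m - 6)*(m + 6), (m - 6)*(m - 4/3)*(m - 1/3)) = m - 6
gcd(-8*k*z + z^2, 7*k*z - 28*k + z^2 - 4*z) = 1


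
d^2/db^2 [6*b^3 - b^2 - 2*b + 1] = 36*b - 2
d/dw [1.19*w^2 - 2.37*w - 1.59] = 2.38*w - 2.37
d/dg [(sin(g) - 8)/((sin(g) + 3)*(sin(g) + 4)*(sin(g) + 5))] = 2*(-sin(g)^3 + 6*sin(g)^2 + 96*sin(g) + 218)*cos(g)/((sin(g) + 3)^2*(sin(g) + 4)^2*(sin(g) + 5)^2)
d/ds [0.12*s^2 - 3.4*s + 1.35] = 0.24*s - 3.4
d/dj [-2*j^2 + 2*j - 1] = 2 - 4*j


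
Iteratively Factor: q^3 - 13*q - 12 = (q + 1)*(q^2 - q - 12) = (q - 4)*(q + 1)*(q + 3)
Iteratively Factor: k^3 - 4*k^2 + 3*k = (k - 1)*(k^2 - 3*k) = (k - 3)*(k - 1)*(k)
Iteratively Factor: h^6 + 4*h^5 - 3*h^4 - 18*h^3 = (h + 3)*(h^5 + h^4 - 6*h^3) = h*(h + 3)*(h^4 + h^3 - 6*h^2) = h^2*(h + 3)*(h^3 + h^2 - 6*h) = h^2*(h + 3)^2*(h^2 - 2*h) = h^3*(h + 3)^2*(h - 2)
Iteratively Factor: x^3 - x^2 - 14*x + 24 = (x - 3)*(x^2 + 2*x - 8) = (x - 3)*(x - 2)*(x + 4)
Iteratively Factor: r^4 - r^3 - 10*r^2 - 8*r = (r - 4)*(r^3 + 3*r^2 + 2*r) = (r - 4)*(r + 1)*(r^2 + 2*r) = (r - 4)*(r + 1)*(r + 2)*(r)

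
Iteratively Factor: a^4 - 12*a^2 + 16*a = (a - 2)*(a^3 + 2*a^2 - 8*a) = (a - 2)^2*(a^2 + 4*a) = a*(a - 2)^2*(a + 4)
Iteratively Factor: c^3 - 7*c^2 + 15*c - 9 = (c - 1)*(c^2 - 6*c + 9) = (c - 3)*(c - 1)*(c - 3)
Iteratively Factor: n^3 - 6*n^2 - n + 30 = (n - 3)*(n^2 - 3*n - 10) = (n - 3)*(n + 2)*(n - 5)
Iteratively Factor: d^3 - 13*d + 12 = (d - 3)*(d^2 + 3*d - 4) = (d - 3)*(d + 4)*(d - 1)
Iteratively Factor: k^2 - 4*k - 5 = (k + 1)*(k - 5)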